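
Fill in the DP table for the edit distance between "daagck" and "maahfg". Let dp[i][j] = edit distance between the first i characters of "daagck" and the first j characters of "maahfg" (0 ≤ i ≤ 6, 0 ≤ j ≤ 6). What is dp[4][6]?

3

   ''  m  a  a  h  f  g
''  0  1  2  3  4  5  6
 d  1  1  2  3  4  5  6
 a  2  2  1  2  3  4  5
 a  3  3  2  1  2  3  4
 g  4  4  3  2  2  3  3
 c  5  5  4  3  3  3  4
 k  6  6  5  4  4  4  4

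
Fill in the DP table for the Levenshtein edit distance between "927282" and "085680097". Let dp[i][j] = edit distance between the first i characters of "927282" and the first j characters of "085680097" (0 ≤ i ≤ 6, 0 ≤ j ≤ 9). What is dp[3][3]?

   ''  0  8  5  6  8  0  0  9  7
''  0  1  2  3  4  5  6  7  8  9
 9  1  1  2  3  4  5  6  7  7  8
 2  2  2  2  3  4  5  6  7  8  8
 7  3  3  3  3  4  5  6  7  8  8
 2  4  4  4  4  4  5  6  7  8  9
 8  5  5  4  5  5  4  5  6  7  8
 2  6  6  5  5  6  5  5  6  7  8

3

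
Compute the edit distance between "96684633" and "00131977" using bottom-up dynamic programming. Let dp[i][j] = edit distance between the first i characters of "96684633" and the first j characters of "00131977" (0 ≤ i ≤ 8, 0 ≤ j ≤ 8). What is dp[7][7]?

   ''  0  0  1  3  1  9  7  7
''  0  1  2  3  4  5  6  7  8
 9  1  1  2  3  4  5  5  6  7
 6  2  2  2  3  4  5  6  6  7
 6  3  3  3  3  4  5  6  7  7
 8  4  4  4  4  4  5  6  7  8
 4  5  5  5  5  5  5  6  7  8
 6  6  6  6  6  6  6  6  7  8
 3  7  7  7  7  6  7  7  7  8
 3  8  8  8  8  7  7  8  8  8

7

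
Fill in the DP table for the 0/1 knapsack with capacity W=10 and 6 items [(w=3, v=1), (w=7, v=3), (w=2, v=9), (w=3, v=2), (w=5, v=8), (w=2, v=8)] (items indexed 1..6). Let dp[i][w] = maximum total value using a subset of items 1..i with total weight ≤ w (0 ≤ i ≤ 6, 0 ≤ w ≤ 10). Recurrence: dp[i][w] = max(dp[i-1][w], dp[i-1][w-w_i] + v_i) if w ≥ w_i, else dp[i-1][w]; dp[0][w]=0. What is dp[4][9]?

12

i\w   0   1   2   3   4   5   6   7   8   9  10
  0   0   0   0   0   0   0   0   0   0   0   0
  1   0   0   0   1   1   1   1   1   1   1   1
  2   0   0   0   1   1   1   1   3   3   3   4
  3   0   0   9   9   9  10  10  10  10  12  12
  4   0   0   9   9   9  11  11  11  12  12  12
  5   0   0   9   9   9  11  11  17  17  17  19
  6   0   0   9   9  17  17  17  19  19  25  25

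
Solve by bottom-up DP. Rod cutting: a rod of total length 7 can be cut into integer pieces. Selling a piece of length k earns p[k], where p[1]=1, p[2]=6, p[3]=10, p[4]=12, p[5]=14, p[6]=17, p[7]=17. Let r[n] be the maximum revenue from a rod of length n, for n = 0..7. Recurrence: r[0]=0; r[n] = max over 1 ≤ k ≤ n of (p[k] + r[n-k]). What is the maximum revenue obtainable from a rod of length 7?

   n    0    1    2    3    4    5    6    7
r[n]    0    1    6   10   12   16   20   22

22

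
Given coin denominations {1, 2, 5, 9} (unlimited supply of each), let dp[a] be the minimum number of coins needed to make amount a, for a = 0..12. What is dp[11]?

 a  0  1  2  3  4  5  6  7  8  9 10 11 12
dp  0  1  1  2  2  1  2  2  3  1  2  2  3

2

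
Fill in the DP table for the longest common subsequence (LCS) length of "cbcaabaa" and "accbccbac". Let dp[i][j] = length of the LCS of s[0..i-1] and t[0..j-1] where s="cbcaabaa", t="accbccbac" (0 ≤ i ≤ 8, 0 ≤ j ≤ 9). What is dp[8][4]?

3

   ''  a  c  c  b  c  c  b  a  c
''  0  0  0  0  0  0  0  0  0  0
 c  0  0  1  1  1  1  1  1  1  1
 b  0  0  1  1  2  2  2  2  2  2
 c  0  0  1  2  2  3  3  3  3  3
 a  0  1  1  2  2  3  3  3  4  4
 a  0  1  1  2  2  3  3  3  4  4
 b  0  1  1  2  3  3  3  4  4  4
 a  0  1  1  2  3  3  3  4  5  5
 a  0  1  1  2  3  3  3  4  5  5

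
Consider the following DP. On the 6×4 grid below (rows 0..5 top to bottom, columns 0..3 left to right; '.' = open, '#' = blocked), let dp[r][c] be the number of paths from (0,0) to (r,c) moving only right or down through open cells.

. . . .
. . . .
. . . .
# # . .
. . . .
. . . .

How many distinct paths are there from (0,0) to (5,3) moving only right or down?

28

r\c   0   1   2   3
  0   1   1   1   1
  1   1   2   3   4
  2   1   3   6  10
  3   0   0   6  16
  4   0   0   6  22
  5   0   0   6  28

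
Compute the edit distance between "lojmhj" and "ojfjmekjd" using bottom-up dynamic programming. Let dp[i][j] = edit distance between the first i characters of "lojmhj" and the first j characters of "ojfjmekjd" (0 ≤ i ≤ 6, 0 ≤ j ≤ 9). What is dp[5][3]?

3

   ''  o  j  f  j  m  e  k  j  d
''  0  1  2  3  4  5  6  7  8  9
 l  1  1  2  3  4  5  6  7  8  9
 o  2  1  2  3  4  5  6  7  8  9
 j  3  2  1  2  3  4  5  6  7  8
 m  4  3  2  2  3  3  4  5  6  7
 h  5  4  3  3  3  4  4  5  6  7
 j  6  5  4  4  3  4  5  5  5  6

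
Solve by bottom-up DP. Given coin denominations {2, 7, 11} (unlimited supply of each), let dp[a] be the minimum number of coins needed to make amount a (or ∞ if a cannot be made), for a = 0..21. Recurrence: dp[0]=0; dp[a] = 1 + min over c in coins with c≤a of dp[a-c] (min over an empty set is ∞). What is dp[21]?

 a  0  1  2  3  4  5  6  7  8  9 10 11 12 13 14 15 16 17 18 19 20 21
dp  0  -  1  -  2  -  3  1  4  2  5  1  6  2  2  3  3  4  2  5  3  3
(- denotes ∞ / unreachable)

3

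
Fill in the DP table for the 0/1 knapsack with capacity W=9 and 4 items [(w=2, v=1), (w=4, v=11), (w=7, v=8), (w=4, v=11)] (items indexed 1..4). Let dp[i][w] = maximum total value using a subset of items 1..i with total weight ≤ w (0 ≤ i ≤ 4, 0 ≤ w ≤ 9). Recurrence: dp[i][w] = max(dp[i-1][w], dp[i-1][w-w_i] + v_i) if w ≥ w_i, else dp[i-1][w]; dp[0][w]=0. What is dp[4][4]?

11

i\w   0   1   2   3   4   5   6   7   8   9
  0   0   0   0   0   0   0   0   0   0   0
  1   0   0   1   1   1   1   1   1   1   1
  2   0   0   1   1  11  11  12  12  12  12
  3   0   0   1   1  11  11  12  12  12  12
  4   0   0   1   1  11  11  12  12  22  22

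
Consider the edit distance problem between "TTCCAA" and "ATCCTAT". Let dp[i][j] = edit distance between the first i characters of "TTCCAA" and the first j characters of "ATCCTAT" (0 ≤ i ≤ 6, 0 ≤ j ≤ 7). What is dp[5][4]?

   ''  A  T  C  C  T  A  T
''  0  1  2  3  4  5  6  7
 T  1  1  1  2  3  4  5  6
 T  2  2  1  2  3  3  4  5
 C  3  3  2  1  2  3  4  5
 C  4  4  3  2  1  2  3  4
 A  5  4  4  3  2  2  2  3
 A  6  5  5  4  3  3  2  3

2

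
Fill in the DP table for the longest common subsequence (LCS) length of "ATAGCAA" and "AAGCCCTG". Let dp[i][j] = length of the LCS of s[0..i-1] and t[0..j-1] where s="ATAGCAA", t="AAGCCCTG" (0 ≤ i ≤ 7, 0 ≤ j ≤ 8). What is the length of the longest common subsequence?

4

   ''  A  A  G  C  C  C  T  G
''  0  0  0  0  0  0  0  0  0
 A  0  1  1  1  1  1  1  1  1
 T  0  1  1  1  1  1  1  2  2
 A  0  1  2  2  2  2  2  2  2
 G  0  1  2  3  3  3  3  3  3
 C  0  1  2  3  4  4  4  4  4
 A  0  1  2  3  4  4  4  4  4
 A  0  1  2  3  4  4  4  4  4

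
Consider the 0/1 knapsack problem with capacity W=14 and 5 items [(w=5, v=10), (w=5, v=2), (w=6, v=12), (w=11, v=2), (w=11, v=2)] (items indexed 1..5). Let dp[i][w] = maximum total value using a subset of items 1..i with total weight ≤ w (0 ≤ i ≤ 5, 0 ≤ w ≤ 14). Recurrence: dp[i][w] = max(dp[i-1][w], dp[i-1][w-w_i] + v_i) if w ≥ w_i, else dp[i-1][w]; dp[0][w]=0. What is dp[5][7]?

i\w   0   1   2   3   4   5   6   7   8   9  10  11  12  13  14
  0   0   0   0   0   0   0   0   0   0   0   0   0   0   0   0
  1   0   0   0   0   0  10  10  10  10  10  10  10  10  10  10
  2   0   0   0   0   0  10  10  10  10  10  12  12  12  12  12
  3   0   0   0   0   0  10  12  12  12  12  12  22  22  22  22
  4   0   0   0   0   0  10  12  12  12  12  12  22  22  22  22
  5   0   0   0   0   0  10  12  12  12  12  12  22  22  22  22

12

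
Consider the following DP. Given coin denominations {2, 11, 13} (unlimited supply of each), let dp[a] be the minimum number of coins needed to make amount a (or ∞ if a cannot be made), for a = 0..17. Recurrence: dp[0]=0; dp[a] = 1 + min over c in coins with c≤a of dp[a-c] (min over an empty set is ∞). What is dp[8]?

 a  0  1  2  3  4  5  6  7  8  9 10 11 12 13 14 15 16 17
dp  0  -  1  -  2  -  3  -  4  -  5  1  6  1  7  2  8  3
(- denotes ∞ / unreachable)

4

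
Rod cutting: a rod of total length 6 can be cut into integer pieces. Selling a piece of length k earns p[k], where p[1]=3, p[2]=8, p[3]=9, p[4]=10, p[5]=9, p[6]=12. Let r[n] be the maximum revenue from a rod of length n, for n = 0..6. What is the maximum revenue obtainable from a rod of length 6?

24

   n    0    1    2    3    4    5    6
r[n]    0    3    8   11   16   19   24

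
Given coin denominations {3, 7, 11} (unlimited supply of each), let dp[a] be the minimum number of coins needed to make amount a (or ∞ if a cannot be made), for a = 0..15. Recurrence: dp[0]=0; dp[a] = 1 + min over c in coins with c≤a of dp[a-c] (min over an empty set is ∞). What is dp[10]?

2

 a  0  1  2  3  4  5  6  7  8  9 10 11 12 13 14 15
dp  0  -  -  1  -  -  2  1  -  3  2  1  4  3  2  5
(- denotes ∞ / unreachable)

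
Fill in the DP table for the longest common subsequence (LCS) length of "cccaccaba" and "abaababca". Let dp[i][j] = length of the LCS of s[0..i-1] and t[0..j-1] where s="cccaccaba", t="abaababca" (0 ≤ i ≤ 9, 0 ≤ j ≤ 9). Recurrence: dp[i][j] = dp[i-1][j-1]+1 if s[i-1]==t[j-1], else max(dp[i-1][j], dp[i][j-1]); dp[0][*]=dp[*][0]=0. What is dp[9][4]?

   ''  a  b  a  a  b  a  b  c  a
''  0  0  0  0  0  0  0  0  0  0
 c  0  0  0  0  0  0  0  0  1  1
 c  0  0  0  0  0  0  0  0  1  1
 c  0  0  0  0  0  0  0  0  1  1
 a  0  1  1  1  1  1  1  1  1  2
 c  0  1  1  1  1  1  1  1  2  2
 c  0  1  1  1  1  1  1  1  2  2
 a  0  1  1  2  2  2  2  2  2  3
 b  0  1  2  2  2  3  3  3  3  3
 a  0  1  2  3  3  3  4  4  4  4

3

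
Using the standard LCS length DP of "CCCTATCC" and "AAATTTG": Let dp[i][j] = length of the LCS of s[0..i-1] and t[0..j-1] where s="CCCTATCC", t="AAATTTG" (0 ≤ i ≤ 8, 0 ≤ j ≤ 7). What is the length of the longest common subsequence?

2

   ''  A  A  A  T  T  T  G
''  0  0  0  0  0  0  0  0
 C  0  0  0  0  0  0  0  0
 C  0  0  0  0  0  0  0  0
 C  0  0  0  0  0  0  0  0
 T  0  0  0  0  1  1  1  1
 A  0  1  1  1  1  1  1  1
 T  0  1  1  1  2  2  2  2
 C  0  1  1  1  2  2  2  2
 C  0  1  1  1  2  2  2  2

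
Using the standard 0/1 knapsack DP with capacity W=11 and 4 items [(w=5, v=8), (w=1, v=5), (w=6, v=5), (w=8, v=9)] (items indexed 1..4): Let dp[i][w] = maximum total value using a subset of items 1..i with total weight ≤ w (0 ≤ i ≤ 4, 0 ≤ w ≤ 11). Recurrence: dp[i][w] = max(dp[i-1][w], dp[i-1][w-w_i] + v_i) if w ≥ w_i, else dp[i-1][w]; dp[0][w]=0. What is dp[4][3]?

5

i\w   0   1   2   3   4   5   6   7   8   9  10  11
  0   0   0   0   0   0   0   0   0   0   0   0   0
  1   0   0   0   0   0   8   8   8   8   8   8   8
  2   0   5   5   5   5   8  13  13  13  13  13  13
  3   0   5   5   5   5   8  13  13  13  13  13  13
  4   0   5   5   5   5   8  13  13  13  14  14  14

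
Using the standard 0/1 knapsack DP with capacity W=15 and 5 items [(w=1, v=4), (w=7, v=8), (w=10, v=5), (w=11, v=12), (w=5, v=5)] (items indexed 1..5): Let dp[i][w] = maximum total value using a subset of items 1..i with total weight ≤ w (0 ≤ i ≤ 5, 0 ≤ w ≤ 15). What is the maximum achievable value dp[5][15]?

17

i\w   0   1   2   3   4   5   6   7   8   9  10  11  12  13  14  15
  0   0   0   0   0   0   0   0   0   0   0   0   0   0   0   0   0
  1   0   4   4   4   4   4   4   4   4   4   4   4   4   4   4   4
  2   0   4   4   4   4   4   4   8  12  12  12  12  12  12  12  12
  3   0   4   4   4   4   4   4   8  12  12  12  12  12  12  12  12
  4   0   4   4   4   4   4   4   8  12  12  12  12  16  16  16  16
  5   0   4   4   4   4   5   9   9  12  12  12  12  16  17  17  17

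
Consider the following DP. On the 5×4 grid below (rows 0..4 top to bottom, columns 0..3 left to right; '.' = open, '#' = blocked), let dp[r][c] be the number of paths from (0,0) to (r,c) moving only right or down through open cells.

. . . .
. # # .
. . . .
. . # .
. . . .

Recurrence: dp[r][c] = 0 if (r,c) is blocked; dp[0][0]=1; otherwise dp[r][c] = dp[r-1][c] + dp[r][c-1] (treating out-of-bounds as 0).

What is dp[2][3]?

r\c   0   1   2   3
  0   1   1   1   1
  1   1   0   0   1
  2   1   1   1   2
  3   1   2   0   2
  4   1   3   3   5

2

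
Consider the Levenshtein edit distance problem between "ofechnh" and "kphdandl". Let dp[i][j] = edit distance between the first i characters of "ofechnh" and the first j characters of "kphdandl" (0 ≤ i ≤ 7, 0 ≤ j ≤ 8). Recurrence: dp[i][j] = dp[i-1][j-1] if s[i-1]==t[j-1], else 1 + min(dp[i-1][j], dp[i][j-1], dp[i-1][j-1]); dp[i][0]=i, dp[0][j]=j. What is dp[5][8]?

   ''  k  p  h  d  a  n  d  l
''  0  1  2  3  4  5  6  7  8
 o  1  1  2  3  4  5  6  7  8
 f  2  2  2  3  4  5  6  7  8
 e  3  3  3  3  4  5  6  7  8
 c  4  4  4  4  4  5  6  7  8
 h  5  5  5  4  5  5  6  7  8
 n  6  6  6  5  5  6  5  6  7
 h  7  7  7  6  6  6  6  6  7

8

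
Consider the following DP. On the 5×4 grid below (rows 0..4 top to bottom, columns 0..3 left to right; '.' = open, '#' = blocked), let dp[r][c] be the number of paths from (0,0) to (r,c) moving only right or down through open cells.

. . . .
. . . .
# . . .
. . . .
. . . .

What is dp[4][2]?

r\c   0   1   2   3
  0   1   1   1   1
  1   1   2   3   4
  2   0   2   5   9
  3   0   2   7  16
  4   0   2   9  25

9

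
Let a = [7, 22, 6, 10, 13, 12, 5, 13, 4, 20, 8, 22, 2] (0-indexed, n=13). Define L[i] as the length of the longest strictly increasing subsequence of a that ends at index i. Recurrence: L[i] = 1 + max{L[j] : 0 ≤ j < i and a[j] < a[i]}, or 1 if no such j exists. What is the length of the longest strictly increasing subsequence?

6

   i    0    1    2    3    4    5    6    7    8    9   10   11   12
a[i]    7   22    6   10   13   12    5   13    4   20    8   22    2
L[i]    1    2    1    2    3    3    1    4    1    5    2    6    1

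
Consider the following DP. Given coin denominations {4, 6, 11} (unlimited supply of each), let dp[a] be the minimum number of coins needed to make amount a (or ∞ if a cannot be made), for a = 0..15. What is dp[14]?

3

 a  0  1  2  3  4  5  6  7  8  9 10 11 12 13 14 15
dp  0  -  -  -  1  -  1  -  2  -  2  1  2  -  3  2
(- denotes ∞ / unreachable)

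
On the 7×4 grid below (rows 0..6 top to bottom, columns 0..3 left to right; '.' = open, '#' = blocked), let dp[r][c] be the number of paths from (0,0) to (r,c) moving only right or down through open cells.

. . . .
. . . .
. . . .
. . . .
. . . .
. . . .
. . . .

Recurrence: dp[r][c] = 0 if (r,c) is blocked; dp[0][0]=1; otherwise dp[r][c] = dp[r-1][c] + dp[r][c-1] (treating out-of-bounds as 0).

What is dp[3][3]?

20

r\c   0   1   2   3
  0   1   1   1   1
  1   1   2   3   4
  2   1   3   6  10
  3   1   4  10  20
  4   1   5  15  35
  5   1   6  21  56
  6   1   7  28  84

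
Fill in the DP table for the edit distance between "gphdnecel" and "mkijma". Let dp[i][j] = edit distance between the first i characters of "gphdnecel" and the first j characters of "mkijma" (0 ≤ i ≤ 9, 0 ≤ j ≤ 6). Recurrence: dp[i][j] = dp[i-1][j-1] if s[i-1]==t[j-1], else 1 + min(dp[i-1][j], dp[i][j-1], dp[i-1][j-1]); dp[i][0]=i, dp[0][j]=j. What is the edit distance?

   ''  m  k  i  j  m  a
''  0  1  2  3  4  5  6
 g  1  1  2  3  4  5  6
 p  2  2  2  3  4  5  6
 h  3  3  3  3  4  5  6
 d  4  4  4  4  4  5  6
 n  5  5  5  5  5  5  6
 e  6  6  6  6  6  6  6
 c  7  7  7  7  7  7  7
 e  8  8  8  8  8  8  8
 l  9  9  9  9  9  9  9

9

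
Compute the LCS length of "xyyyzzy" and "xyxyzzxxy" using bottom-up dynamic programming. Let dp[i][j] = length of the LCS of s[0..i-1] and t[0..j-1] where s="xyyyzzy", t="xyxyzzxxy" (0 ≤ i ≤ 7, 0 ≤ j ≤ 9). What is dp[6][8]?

   ''  x  y  x  y  z  z  x  x  y
''  0  0  0  0  0  0  0  0  0  0
 x  0  1  1  1  1  1  1  1  1  1
 y  0  1  2  2  2  2  2  2  2  2
 y  0  1  2  2  3  3  3  3  3  3
 y  0  1  2  2  3  3  3  3  3  4
 z  0  1  2  2  3  4  4  4  4  4
 z  0  1  2  2  3  4  5  5  5  5
 y  0  1  2  2  3  4  5  5  5  6

5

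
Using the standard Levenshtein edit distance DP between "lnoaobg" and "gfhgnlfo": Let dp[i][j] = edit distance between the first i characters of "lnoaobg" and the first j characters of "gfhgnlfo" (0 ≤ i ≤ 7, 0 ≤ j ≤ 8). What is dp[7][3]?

   ''  g  f  h  g  n  l  f  o
''  0  1  2  3  4  5  6  7  8
 l  1  1  2  3  4  5  5  6  7
 n  2  2  2  3  4  4  5  6  7
 o  3  3  3  3  4  5  5  6  6
 a  4  4  4  4  4  5  6  6  7
 o  5  5  5  5  5  5  6  7  6
 b  6  6  6  6  6  6  6  7  7
 g  7  6  7  7  6  7  7  7  8

7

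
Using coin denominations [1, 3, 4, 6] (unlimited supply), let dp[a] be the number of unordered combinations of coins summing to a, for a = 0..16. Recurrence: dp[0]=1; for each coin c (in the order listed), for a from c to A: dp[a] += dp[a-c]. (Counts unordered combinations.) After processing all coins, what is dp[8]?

after  coin     0     1     2     3     4     5     6     7     8     9    10    11    12    13    14    15    16
          1     1     1     1     1     1     1     1     1     1     1     1     1     1     1     1     1     1
          3     1     1     1     2     2     2     3     3     3     4     4     4     5     5     5     6     6
          4     1     1     1     2     3     3     4     5     6     7     8     9    11    12    13    15    17
          6     1     1     1     2     3     3     5     6     7     9    11    12    16    18    20    24    28

7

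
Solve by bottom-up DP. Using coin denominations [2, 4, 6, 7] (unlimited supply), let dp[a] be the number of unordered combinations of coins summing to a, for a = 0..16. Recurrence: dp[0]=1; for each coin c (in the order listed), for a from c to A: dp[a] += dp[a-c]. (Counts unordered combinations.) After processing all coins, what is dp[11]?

after  coin     0     1     2     3     4     5     6     7     8     9    10    11    12    13    14    15    16
          2     1     0     1     0     1     0     1     0     1     0     1     0     1     0     1     0     1
          4     1     0     1     0     2     0     2     0     3     0     3     0     4     0     4     0     5
          6     1     0     1     0     2     0     3     0     4     0     5     0     7     0     8     0    10
          7     1     0     1     0     2     0     3     1     4     1     5     2     7     3     9     4    11

2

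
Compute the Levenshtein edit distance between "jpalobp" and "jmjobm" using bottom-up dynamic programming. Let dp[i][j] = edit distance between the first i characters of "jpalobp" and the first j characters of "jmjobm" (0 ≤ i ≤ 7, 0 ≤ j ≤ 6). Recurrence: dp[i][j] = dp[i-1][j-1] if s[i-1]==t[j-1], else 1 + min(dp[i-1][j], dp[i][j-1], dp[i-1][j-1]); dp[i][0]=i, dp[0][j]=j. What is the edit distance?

4

   ''  j  m  j  o  b  m
''  0  1  2  3  4  5  6
 j  1  0  1  2  3  4  5
 p  2  1  1  2  3  4  5
 a  3  2  2  2  3  4  5
 l  4  3  3  3  3  4  5
 o  5  4  4  4  3  4  5
 b  6  5  5  5  4  3  4
 p  7  6  6  6  5  4  4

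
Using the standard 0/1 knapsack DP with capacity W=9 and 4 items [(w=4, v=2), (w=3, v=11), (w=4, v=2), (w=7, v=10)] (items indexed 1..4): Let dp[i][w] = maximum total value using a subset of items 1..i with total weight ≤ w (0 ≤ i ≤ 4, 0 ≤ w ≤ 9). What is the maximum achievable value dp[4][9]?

13

i\w   0   1   2   3   4   5   6   7   8   9
  0   0   0   0   0   0   0   0   0   0   0
  1   0   0   0   0   2   2   2   2   2   2
  2   0   0   0  11  11  11  11  13  13  13
  3   0   0   0  11  11  11  11  13  13  13
  4   0   0   0  11  11  11  11  13  13  13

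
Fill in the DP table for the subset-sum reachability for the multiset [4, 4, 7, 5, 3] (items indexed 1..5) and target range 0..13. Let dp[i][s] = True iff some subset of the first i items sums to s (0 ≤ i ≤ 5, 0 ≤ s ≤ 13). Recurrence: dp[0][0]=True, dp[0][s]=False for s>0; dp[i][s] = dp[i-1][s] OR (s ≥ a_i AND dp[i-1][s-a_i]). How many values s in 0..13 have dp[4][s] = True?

i\s   0   1   2   3   4   5   6   7   8   9  10  11  12  13
  0   T   F   F   F   F   F   F   F   F   F   F   F   F   F
  1   T   F   F   F   T   F   F   F   F   F   F   F   F   F
  2   T   F   F   F   T   F   F   F   T   F   F   F   F   F
  3   T   F   F   F   T   F   F   T   T   F   F   T   F   F
  4   T   F   F   F   T   T   F   T   T   T   F   T   T   T
  5   T   F   F   T   T   T   F   T   T   T   T   T   T   T

9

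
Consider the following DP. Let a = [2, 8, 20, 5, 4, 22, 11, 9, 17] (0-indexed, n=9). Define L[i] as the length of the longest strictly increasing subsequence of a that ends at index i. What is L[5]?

   i    0    1    2    3    4    5    6    7    8
a[i]    2    8   20    5    4   22   11    9   17
L[i]    1    2    3    2    2    4    3    3    4

4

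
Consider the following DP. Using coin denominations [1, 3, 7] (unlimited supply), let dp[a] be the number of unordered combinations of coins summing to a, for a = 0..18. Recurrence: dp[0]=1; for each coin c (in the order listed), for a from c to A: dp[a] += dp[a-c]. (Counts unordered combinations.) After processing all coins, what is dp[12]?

after  coin     0     1     2     3     4     5     6     7     8     9    10    11    12    13    14    15    16    17    18
          1     1     1     1     1     1     1     1     1     1     1     1     1     1     1     1     1     1     1     1
          3     1     1     1     2     2     2     3     3     3     4     4     4     5     5     5     6     6     6     7
          7     1     1     1     2     2     2     3     4     4     5     6     6     7     8     9    10    11    12    13

7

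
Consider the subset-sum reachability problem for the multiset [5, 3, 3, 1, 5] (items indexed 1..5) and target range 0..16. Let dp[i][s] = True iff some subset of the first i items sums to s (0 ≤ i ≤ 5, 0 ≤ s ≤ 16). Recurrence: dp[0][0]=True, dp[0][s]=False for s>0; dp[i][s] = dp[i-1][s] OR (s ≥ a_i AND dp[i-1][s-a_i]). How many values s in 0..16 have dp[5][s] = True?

i\s   0   1   2   3   4   5   6   7   8   9  10  11  12  13  14  15  16
  0   T   F   F   F   F   F   F   F   F   F   F   F   F   F   F   F   F
  1   T   F   F   F   F   T   F   F   F   F   F   F   F   F   F   F   F
  2   T   F   F   T   F   T   F   F   T   F   F   F   F   F   F   F   F
  3   T   F   F   T   F   T   T   F   T   F   F   T   F   F   F   F   F
  4   T   T   F   T   T   T   T   T   T   T   F   T   T   F   F   F   F
  5   T   T   F   T   T   T   T   T   T   T   T   T   T   T   T   F   T

15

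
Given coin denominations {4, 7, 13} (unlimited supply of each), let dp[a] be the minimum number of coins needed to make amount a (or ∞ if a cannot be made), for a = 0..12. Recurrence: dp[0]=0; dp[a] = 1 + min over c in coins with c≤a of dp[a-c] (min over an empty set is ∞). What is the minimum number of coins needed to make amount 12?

3

 a  0  1  2  3  4  5  6  7  8  9 10 11 12
dp  0  -  -  -  1  -  -  1  2  -  -  2  3
(- denotes ∞ / unreachable)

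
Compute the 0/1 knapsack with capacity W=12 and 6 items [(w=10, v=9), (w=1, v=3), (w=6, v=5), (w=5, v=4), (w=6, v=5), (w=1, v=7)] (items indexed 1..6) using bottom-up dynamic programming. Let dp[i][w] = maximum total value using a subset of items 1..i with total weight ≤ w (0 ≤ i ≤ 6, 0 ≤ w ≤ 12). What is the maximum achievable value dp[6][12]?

i\w   0   1   2   3   4   5   6   7   8   9  10  11  12
  0   0   0   0   0   0   0   0   0   0   0   0   0   0
  1   0   0   0   0   0   0   0   0   0   0   9   9   9
  2   0   3   3   3   3   3   3   3   3   3   9  12  12
  3   0   3   3   3   3   3   5   8   8   8   9  12  12
  4   0   3   3   3   3   4   7   8   8   8   9  12  12
  5   0   3   3   3   3   4   7   8   8   8   9  12  12
  6   0   7  10  10  10  10  11  14  15  15  15  16  19

19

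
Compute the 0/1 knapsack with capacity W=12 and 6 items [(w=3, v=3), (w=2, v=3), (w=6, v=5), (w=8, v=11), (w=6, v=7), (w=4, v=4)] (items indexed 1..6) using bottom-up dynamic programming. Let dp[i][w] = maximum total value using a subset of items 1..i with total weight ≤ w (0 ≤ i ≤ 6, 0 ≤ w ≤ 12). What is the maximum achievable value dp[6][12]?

15

i\w   0   1   2   3   4   5   6   7   8   9  10  11  12
  0   0   0   0   0   0   0   0   0   0   0   0   0   0
  1   0   0   0   3   3   3   3   3   3   3   3   3   3
  2   0   0   3   3   3   6   6   6   6   6   6   6   6
  3   0   0   3   3   3   6   6   6   8   8   8  11  11
  4   0   0   3   3   3   6   6   6  11  11  14  14  14
  5   0   0   3   3   3   6   7   7  11  11  14  14  14
  6   0   0   3   3   4   6   7   7  11  11  14  14  15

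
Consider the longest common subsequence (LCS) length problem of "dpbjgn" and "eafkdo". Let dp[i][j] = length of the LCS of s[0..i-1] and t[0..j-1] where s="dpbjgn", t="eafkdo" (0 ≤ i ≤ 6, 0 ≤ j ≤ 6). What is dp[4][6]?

1

   ''  e  a  f  k  d  o
''  0  0  0  0  0  0  0
 d  0  0  0  0  0  1  1
 p  0  0  0  0  0  1  1
 b  0  0  0  0  0  1  1
 j  0  0  0  0  0  1  1
 g  0  0  0  0  0  1  1
 n  0  0  0  0  0  1  1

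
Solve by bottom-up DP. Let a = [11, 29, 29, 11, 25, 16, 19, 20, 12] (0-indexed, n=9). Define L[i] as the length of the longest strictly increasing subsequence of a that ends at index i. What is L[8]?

   i    0    1    2    3    4    5    6    7    8
a[i]   11   29   29   11   25   16   19   20   12
L[i]    1    2    2    1    2    2    3    4    2

2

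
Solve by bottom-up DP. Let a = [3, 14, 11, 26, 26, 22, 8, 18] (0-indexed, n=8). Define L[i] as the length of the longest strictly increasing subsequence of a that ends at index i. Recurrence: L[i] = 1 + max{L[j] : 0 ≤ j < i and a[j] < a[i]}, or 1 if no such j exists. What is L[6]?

2

   i    0    1    2    3    4    5    6    7
a[i]    3   14   11   26   26   22    8   18
L[i]    1    2    2    3    3    3    2    3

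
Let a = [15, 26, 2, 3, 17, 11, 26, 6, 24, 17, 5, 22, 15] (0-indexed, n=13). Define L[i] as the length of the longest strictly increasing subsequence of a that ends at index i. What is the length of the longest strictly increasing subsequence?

   i    0    1    2    3    4    5    6    7    8    9   10   11   12
a[i]   15   26    2    3   17   11   26    6   24   17    5   22   15
L[i]    1    2    1    2    3    3    4    3    4    4    3    5    4

5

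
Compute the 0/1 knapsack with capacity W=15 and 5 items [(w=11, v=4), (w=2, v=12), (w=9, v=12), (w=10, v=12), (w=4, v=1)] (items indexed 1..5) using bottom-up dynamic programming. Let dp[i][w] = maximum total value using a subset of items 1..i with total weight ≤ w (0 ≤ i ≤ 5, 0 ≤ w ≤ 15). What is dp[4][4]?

12

i\w   0   1   2   3   4   5   6   7   8   9  10  11  12  13  14  15
  0   0   0   0   0   0   0   0   0   0   0   0   0   0   0   0   0
  1   0   0   0   0   0   0   0   0   0   0   0   4   4   4   4   4
  2   0   0  12  12  12  12  12  12  12  12  12  12  12  16  16  16
  3   0   0  12  12  12  12  12  12  12  12  12  24  24  24  24  24
  4   0   0  12  12  12  12  12  12  12  12  12  24  24  24  24  24
  5   0   0  12  12  12  12  13  13  13  13  13  24  24  24  24  25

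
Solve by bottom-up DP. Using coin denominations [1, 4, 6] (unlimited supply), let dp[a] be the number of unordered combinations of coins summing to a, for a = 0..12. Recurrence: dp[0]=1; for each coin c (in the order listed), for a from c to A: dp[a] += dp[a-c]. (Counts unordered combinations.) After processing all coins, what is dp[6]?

3

after  coin     0     1     2     3     4     5     6     7     8     9    10    11    12
          1     1     1     1     1     1     1     1     1     1     1     1     1     1
          4     1     1     1     1     2     2     2     2     3     3     3     3     4
          6     1     1     1     1     2     2     3     3     4     4     5     5     7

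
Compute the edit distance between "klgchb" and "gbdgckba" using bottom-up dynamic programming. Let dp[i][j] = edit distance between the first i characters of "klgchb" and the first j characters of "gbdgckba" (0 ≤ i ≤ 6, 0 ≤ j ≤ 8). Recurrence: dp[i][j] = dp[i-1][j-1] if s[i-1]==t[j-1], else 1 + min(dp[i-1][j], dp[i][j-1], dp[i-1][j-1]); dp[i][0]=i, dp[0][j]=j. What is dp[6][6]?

   ''  g  b  d  g  c  k  b  a
''  0  1  2  3  4  5  6  7  8
 k  1  1  2  3  4  5  5  6  7
 l  2  2  2  3  4  5  6  6  7
 g  3  2  3  3  3  4  5  6  7
 c  4  3  3  4  4  3  4  5  6
 h  5  4  4  4  5  4  4  5  6
 b  6  5  4  5  5  5  5  4  5

5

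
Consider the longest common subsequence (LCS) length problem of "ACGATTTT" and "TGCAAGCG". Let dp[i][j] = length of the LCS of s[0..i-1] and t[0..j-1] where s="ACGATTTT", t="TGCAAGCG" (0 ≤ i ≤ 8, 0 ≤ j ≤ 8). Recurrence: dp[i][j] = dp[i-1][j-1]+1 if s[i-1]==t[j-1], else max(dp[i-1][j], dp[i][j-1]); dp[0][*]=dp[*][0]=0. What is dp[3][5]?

1

   ''  T  G  C  A  A  G  C  G
''  0  0  0  0  0  0  0  0  0
 A  0  0  0  0  1  1  1  1  1
 C  0  0  0  1  1  1  1  2  2
 G  0  0  1  1  1  1  2  2  3
 A  0  0  1  1  2  2  2  2  3
 T  0  1  1  1  2  2  2  2  3
 T  0  1  1  1  2  2  2  2  3
 T  0  1  1  1  2  2  2  2  3
 T  0  1  1  1  2  2  2  2  3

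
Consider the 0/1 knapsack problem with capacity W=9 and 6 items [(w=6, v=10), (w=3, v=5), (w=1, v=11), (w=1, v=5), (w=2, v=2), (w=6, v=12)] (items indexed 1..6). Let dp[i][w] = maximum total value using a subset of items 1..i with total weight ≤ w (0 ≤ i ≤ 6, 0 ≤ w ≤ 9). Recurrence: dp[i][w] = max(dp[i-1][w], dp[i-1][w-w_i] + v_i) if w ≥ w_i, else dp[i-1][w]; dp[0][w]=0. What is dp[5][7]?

23

i\w   0   1   2   3   4   5   6   7   8   9
  0   0   0   0   0   0   0   0   0   0   0
  1   0   0   0   0   0   0  10  10  10  10
  2   0   0   0   5   5   5  10  10  10  15
  3   0  11  11  11  16  16  16  21  21  21
  4   0  11  16  16  16  21  21  21  26  26
  5   0  11  16  16  18  21  21  23  26  26
  6   0  11  16  16  18  21  21  23  28  28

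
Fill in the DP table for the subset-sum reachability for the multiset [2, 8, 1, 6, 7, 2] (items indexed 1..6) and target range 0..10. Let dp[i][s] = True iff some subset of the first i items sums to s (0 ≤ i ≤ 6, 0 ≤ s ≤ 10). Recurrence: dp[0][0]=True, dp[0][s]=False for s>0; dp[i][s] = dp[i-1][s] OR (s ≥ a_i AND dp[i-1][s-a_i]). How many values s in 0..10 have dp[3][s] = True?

7

i\s   0   1   2   3   4   5   6   7   8   9  10
  0   T   F   F   F   F   F   F   F   F   F   F
  1   T   F   T   F   F   F   F   F   F   F   F
  2   T   F   T   F   F   F   F   F   T   F   T
  3   T   T   T   T   F   F   F   F   T   T   T
  4   T   T   T   T   F   F   T   T   T   T   T
  5   T   T   T   T   F   F   T   T   T   T   T
  6   T   T   T   T   T   T   T   T   T   T   T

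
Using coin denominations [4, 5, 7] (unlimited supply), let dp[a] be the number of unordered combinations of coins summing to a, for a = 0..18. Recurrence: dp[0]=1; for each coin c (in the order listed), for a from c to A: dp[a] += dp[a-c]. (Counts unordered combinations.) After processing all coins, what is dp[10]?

1

after  coin     0     1     2     3     4     5     6     7     8     9    10    11    12    13    14    15    16    17    18
          4     1     0     0     0     1     0     0     0     1     0     0     0     1     0     0     0     1     0     0
          5     1     0     0     0     1     1     0     0     1     1     1     0     1     1     1     1     1     1     1
          7     1     0     0     0     1     1     0     1     1     1     1     1     2     1     2     2     2     2     2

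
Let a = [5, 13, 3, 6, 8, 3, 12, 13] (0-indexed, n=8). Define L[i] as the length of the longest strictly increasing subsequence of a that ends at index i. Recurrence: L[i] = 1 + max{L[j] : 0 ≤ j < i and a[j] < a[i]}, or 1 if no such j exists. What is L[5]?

   i    0    1    2    3    4    5    6    7
a[i]    5   13    3    6    8    3   12   13
L[i]    1    2    1    2    3    1    4    5

1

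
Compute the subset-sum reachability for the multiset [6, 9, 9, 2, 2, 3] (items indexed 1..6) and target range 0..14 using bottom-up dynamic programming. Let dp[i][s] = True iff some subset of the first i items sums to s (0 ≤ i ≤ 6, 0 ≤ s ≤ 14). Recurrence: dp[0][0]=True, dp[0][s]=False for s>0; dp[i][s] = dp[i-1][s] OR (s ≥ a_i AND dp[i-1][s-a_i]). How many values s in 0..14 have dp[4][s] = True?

i\s   0   1   2   3   4   5   6   7   8   9  10  11  12  13  14
  0   T   F   F   F   F   F   F   F   F   F   F   F   F   F   F
  1   T   F   F   F   F   F   T   F   F   F   F   F   F   F   F
  2   T   F   F   F   F   F   T   F   F   T   F   F   F   F   F
  3   T   F   F   F   F   F   T   F   F   T   F   F   F   F   F
  4   T   F   T   F   F   F   T   F   T   T   F   T   F   F   F
  5   T   F   T   F   T   F   T   F   T   T   T   T   F   T   F
  6   T   F   T   T   T   T   T   T   T   T   T   T   T   T   T

6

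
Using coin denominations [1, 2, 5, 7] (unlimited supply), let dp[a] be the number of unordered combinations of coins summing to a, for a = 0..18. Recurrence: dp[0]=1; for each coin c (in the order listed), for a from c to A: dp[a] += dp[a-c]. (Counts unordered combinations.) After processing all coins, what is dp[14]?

23

after  coin     0     1     2     3     4     5     6     7     8     9    10    11    12    13    14    15    16    17    18
          1     1     1     1     1     1     1     1     1     1     1     1     1     1     1     1     1     1     1     1
          2     1     1     2     2     3     3     4     4     5     5     6     6     7     7     8     8     9     9    10
          5     1     1     2     2     3     4     5     6     7     8    10    11    13    14    16    18    20    22    24
          7     1     1     2     2     3     4     5     7     8    10    12    14    17    19    23    26    30    34    38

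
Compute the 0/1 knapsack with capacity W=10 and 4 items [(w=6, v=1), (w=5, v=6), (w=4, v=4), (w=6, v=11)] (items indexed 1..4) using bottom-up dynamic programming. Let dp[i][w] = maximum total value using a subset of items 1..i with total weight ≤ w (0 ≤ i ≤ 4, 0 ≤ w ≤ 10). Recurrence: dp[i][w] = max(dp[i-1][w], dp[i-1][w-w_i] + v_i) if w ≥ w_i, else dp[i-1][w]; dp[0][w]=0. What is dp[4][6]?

11

i\w   0   1   2   3   4   5   6   7   8   9  10
  0   0   0   0   0   0   0   0   0   0   0   0
  1   0   0   0   0   0   0   1   1   1   1   1
  2   0   0   0   0   0   6   6   6   6   6   6
  3   0   0   0   0   4   6   6   6   6  10  10
  4   0   0   0   0   4   6  11  11  11  11  15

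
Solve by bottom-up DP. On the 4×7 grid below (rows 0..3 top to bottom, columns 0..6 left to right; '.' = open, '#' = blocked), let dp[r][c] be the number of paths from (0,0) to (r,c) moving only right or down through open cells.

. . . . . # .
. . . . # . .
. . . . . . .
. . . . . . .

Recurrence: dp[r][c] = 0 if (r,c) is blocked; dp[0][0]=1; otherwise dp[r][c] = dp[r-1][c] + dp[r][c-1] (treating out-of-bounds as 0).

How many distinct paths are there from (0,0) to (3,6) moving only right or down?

50

r\c   0   1   2   3   4   5   6
  0   1   1   1   1   1   0   0
  1   1   2   3   4   0   0   0
  2   1   3   6  10  10  10  10
  3   1   4  10  20  30  40  50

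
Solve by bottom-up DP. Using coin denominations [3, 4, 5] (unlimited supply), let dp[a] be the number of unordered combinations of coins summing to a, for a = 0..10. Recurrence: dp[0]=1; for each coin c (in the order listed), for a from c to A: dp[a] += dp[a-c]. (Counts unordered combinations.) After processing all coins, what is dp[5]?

after  coin     0     1     2     3     4     5     6     7     8     9    10
          3     1     0     0     1     0     0     1     0     0     1     0
          4     1     0     0     1     1     0     1     1     1     1     1
          5     1     0     0     1     1     1     1     1     2     2     2

1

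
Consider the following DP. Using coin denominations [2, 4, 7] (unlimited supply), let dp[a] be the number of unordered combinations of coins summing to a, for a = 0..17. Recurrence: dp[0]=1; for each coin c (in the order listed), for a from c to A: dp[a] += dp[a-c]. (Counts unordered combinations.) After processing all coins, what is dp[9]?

after  coin     0     1     2     3     4     5     6     7     8     9    10    11    12    13    14    15    16    17
          2     1     0     1     0     1     0     1     0     1     0     1     0     1     0     1     0     1     0
          4     1     0     1     0     2     0     2     0     3     0     3     0     4     0     4     0     5     0
          7     1     0     1     0     2     0     2     1     3     1     3     2     4     2     5     3     6     3

1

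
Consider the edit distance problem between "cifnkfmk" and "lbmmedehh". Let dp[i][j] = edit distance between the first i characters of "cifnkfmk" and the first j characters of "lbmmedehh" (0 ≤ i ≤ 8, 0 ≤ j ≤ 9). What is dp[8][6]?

   ''  l  b  m  m  e  d  e  h  h
''  0  1  2  3  4  5  6  7  8  9
 c  1  1  2  3  4  5  6  7  8  9
 i  2  2  2  3  4  5  6  7  8  9
 f  3  3  3  3  4  5  6  7  8  9
 n  4  4  4  4  4  5  6  7  8  9
 k  5  5  5  5  5  5  6  7  8  9
 f  6  6  6  6  6  6  6  7  8  9
 m  7  7  7  6  6  7  7  7  8  9
 k  8  8  8  7  7  7  8  8  8  9

8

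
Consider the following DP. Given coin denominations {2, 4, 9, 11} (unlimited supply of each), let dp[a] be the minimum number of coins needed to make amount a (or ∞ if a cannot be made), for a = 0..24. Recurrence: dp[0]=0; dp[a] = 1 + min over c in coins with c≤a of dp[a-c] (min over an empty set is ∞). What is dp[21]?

 a  0  1  2  3  4  5  6  7  8  9 10 11 12 13 14 15 16 17 18 19 20 21 22 23 24
dp  0  -  1  -  1  -  2  -  2  1  3  1  3  2  4  2  4  3  2  3  2  4  2  4  3
(- denotes ∞ / unreachable)

4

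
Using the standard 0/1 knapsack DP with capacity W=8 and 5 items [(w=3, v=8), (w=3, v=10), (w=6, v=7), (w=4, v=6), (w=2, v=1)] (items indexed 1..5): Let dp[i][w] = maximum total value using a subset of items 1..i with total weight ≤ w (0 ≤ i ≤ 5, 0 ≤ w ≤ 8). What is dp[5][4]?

i\w   0   1   2   3   4   5   6   7   8
  0   0   0   0   0   0   0   0   0   0
  1   0   0   0   8   8   8   8   8   8
  2   0   0   0  10  10  10  18  18  18
  3   0   0   0  10  10  10  18  18  18
  4   0   0   0  10  10  10  18  18  18
  5   0   0   1  10  10  11  18  18  19

10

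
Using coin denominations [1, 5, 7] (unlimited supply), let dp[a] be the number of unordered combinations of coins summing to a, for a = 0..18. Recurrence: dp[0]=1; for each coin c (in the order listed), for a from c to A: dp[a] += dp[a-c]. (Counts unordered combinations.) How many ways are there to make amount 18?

8

after  coin     0     1     2     3     4     5     6     7     8     9    10    11    12    13    14    15    16    17    18
          1     1     1     1     1     1     1     1     1     1     1     1     1     1     1     1     1     1     1     1
          5     1     1     1     1     1     2     2     2     2     2     3     3     3     3     3     4     4     4     4
          7     1     1     1     1     1     2     2     3     3     3     4     4     5     5     6     7     7     8     8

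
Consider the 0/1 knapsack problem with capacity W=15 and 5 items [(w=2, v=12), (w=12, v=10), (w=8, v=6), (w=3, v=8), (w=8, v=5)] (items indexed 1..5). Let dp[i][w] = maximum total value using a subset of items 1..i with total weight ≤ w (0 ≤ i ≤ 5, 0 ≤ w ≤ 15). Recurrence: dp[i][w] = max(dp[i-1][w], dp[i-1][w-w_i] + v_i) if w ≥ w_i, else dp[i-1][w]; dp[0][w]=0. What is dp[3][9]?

i\w   0   1   2   3   4   5   6   7   8   9  10  11  12  13  14  15
  0   0   0   0   0   0   0   0   0   0   0   0   0   0   0   0   0
  1   0   0  12  12  12  12  12  12  12  12  12  12  12  12  12  12
  2   0   0  12  12  12  12  12  12  12  12  12  12  12  12  22  22
  3   0   0  12  12  12  12  12  12  12  12  18  18  18  18  22  22
  4   0   0  12  12  12  20  20  20  20  20  20  20  20  26  26  26
  5   0   0  12  12  12  20  20  20  20  20  20  20  20  26  26  26

12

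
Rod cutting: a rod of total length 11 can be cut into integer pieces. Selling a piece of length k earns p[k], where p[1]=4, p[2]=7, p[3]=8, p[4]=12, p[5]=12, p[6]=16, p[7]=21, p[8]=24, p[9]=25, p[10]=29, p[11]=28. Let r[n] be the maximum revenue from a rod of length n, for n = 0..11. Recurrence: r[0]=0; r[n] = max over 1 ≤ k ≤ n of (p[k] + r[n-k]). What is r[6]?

   n    0    1    2    3    4    5    6    7    8    9   10   11
r[n]    0    4    8   12   16   20   24   28   32   36   40   44

24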